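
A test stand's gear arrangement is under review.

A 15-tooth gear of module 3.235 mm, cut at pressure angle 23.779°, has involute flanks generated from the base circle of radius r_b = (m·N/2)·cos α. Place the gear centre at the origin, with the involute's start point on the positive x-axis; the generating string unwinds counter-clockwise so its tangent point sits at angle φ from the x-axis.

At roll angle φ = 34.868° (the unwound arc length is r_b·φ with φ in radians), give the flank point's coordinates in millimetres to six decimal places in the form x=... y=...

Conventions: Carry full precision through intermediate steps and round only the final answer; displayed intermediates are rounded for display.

x=25.941267 y=1.607051

single-mesh involute tooth geometry (15T wheel at module 3.235)
pitch radius r_p = m·N/2 = 3.235·15/2 = 24.262500
base radius r_b = r_p·cos α = 24.262500·cos 23.779° = 22.202796
roll angle φ = 34.868° = 0.60856140 rad
x = r_b·(cos φ + φ·sin φ) = 25.941267
y = r_b·(sin φ − φ·cos φ) = 1.607051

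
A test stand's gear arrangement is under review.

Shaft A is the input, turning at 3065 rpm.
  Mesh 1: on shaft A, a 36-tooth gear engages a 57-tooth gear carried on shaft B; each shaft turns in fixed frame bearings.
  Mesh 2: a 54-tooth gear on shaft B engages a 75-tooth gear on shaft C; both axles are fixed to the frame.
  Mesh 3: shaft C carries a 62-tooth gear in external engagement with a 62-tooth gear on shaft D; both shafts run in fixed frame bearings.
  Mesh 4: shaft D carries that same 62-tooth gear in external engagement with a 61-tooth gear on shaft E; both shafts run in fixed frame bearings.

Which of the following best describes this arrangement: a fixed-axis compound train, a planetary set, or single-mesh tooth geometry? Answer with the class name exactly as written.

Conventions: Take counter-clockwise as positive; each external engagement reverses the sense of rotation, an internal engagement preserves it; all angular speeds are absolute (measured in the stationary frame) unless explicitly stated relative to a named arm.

4-mesh fixed-axis compound train (all bearings frame-fixed)
classification: fixed-axis compound train

fixed-axis compound train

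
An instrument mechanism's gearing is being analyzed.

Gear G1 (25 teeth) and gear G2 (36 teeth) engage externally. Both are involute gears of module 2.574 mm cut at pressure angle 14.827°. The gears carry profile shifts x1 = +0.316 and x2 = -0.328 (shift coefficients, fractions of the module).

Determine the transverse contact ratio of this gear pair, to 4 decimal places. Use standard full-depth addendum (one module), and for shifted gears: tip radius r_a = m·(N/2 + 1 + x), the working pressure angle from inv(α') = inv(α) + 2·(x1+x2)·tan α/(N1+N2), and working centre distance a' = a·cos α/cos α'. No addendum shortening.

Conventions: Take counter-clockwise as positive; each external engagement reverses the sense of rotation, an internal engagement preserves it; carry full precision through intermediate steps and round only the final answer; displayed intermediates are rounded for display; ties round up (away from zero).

1.8809

recognized (one external pair, fixed centres): single-mesh tooth geometry, m = 2.574, N1 = 25, N2 = 36
base radii: r_b1 = 31.103666, r_b2 = 44.789279
tip radii: r_a1 = 35.562384, r_a2 = 48.061728
inv(α') = inv(14.827°) + 2·(+0.316-0.328)·tan α/(25+36) = 0.00583148  ⇒  α' = 14.74133°
a' = a·cos α / cos α' = 78.5070·cos 14.827°/cos 14.74133° = 78.476025
action lengths: √(r_a1²−r_b1²) = 17.240798, √(r_a2²−r_b2²) = 17.431299
base pitch p_b = π·m·cos α = 7.817204
CR = (17.240798 + 17.431299 − 78.476025·sin 14.74133°)/7.817204 = 1.880908
contact ratio ≈ 1.8809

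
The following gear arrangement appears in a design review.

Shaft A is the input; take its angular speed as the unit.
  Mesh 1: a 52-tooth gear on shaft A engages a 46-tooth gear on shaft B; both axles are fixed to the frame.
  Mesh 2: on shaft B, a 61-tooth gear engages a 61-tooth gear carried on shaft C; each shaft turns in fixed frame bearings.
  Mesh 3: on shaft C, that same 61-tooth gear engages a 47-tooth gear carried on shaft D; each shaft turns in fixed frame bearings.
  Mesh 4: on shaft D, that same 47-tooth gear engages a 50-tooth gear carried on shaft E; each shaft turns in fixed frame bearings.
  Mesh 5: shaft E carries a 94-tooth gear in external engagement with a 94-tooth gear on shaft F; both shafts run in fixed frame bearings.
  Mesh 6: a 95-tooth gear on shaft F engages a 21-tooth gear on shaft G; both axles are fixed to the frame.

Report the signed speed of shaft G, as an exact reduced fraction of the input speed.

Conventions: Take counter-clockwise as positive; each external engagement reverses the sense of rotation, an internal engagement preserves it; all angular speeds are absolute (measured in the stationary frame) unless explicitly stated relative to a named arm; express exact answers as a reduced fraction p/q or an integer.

15067/2415

6-mesh fixed-axis compound train (all bearings frame-fixed)
mesh 1 [52T→46T]: |ω|/ω_in = 1×52/46 = 26/23, sense flips to −
mesh 2 [61T→61T]: |ω|/ω_in = (26/23)×61/61 = 26/23, sense flips to +
mesh 3 [61T→47T]: |ω|/ω_in = (26/23)×61/47 = 1586/1081, sense flips to −
mesh 4 [47T→50T]: |ω|/ω_in = (1586/1081)×47/50 = 793/575, sense flips to +
mesh 5 [94T→94T]: |ω|/ω_in = (793/575)×94/94 = 793/575, sense flips to −
mesh 6 [95T→21T]: |ω|/ω_in = (793/575)×95/21 = 15067/2415, sense flips to +
signed output speed (× input speed) = 15067/2415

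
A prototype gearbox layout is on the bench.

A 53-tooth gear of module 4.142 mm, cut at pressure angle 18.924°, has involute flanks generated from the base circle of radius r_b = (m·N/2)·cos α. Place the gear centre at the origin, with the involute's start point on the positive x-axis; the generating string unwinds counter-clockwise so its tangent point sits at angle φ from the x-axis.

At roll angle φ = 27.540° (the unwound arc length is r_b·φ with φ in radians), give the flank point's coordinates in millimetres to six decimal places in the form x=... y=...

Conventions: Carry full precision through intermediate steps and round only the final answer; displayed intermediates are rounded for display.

class = single-mesh tooth geometry [base-circle involute, m = 4.142, 53T]
pitch radius r_p = m·N/2 = 4.142·53/2 = 109.763000
base radius r_b = r_p·cos α = 109.763000·cos 18.924° = 103.830265
roll angle φ = 27.540° = 0.48066368 rad
x = r_b·(cos φ + φ·sin φ) = 115.140666
y = r_b·(sin φ − φ·cos φ) = 3.755428

x=115.140666 y=3.755428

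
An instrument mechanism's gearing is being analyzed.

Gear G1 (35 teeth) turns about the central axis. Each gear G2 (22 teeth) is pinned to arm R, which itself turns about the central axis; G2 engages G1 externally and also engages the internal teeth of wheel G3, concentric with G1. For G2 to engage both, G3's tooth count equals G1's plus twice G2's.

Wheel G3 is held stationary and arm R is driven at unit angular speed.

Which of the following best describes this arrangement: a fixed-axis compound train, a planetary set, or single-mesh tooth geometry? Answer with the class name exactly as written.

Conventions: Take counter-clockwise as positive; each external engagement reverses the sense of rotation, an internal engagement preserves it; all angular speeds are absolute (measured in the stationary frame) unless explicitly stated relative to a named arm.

planetary set

class = planetary set [G3 = 35+2·22 = 79; Willis about the carrier]
classification: planetary set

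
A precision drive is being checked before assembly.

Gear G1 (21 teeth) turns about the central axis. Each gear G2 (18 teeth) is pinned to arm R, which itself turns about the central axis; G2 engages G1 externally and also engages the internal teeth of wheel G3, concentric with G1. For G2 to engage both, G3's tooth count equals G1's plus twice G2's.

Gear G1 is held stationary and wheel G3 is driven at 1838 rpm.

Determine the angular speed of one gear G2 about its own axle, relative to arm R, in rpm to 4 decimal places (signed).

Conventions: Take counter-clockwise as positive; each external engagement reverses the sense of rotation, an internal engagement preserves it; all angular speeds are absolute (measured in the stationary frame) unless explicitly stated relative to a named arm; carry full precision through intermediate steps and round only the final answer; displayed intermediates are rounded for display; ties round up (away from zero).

planetary set (21T centre, 18T on arm, 57T internal) — Willis relation
normalise by the input: solve with ω_ring = 1, then scale by 1838 rpm
ring teeth: 21 + 2·18 = 57
21(ω_sun−ω_arm) = −57(ω_ring−ω_arm),  ω_sun = 0, ω_ring = 1
21(0−ω_arm) = −57(1−ω_arm)  ⇒  78·ω_arm = 57  ⇒  ω_arm = 19/26
sun–planet mesh: 21·(0−19/26) = −18·(ω_p−ω_arm)  ⇒  ω_p−ω_arm = 133/156
scale: ω_p−ω_arm = 133/156 × 1838 rpm = +1567.0128 rpm

+1567.0128 rpm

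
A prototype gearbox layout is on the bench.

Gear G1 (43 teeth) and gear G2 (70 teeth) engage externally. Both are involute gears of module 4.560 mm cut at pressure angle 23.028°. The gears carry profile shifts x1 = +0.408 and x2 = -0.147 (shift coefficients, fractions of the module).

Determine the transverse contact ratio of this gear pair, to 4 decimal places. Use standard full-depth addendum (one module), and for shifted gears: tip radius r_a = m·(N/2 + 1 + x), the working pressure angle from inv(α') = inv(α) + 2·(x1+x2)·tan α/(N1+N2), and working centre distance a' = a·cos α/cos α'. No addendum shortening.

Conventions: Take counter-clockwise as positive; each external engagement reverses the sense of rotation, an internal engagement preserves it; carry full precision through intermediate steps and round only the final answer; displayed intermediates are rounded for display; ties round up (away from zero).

recognized (one external pair, fixed centres): single-mesh tooth geometry, m = 4.560, N1 = 43, N2 = 70
base radii: r_b1 = 90.227565, r_b2 = 146.882082
tip radii: r_a1 = 104.460480, r_a2 = 163.489680
inv(α') = inv(23.028°) + 2·(+0.408-0.147)·tan α/(43+70) = 0.02510077  ⇒  α' = 23.63273°
a' = a·cos α / cos α' = 257.6400·cos 23.028°/cos 23.63273° = 258.815506
action lengths: √(r_a1²−r_b1²) = 52.640084, √(r_a2²−r_b2²) = 71.795052
base pitch p_b = π·m·cos α = 13.184105
CR = (52.640084 + 71.795052 − 258.815506·sin 23.63273°)/13.184105 = 1.568792
contact ratio ≈ 1.5688

1.5688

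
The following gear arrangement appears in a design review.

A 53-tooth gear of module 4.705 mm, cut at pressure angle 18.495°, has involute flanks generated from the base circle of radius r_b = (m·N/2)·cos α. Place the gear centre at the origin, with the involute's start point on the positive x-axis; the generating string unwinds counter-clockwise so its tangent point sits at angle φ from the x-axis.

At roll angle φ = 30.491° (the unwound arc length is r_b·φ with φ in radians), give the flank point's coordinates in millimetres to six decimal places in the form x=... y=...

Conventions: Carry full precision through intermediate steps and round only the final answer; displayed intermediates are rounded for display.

topology: single-mesh involute geometry — m = 4.705, N = 53
pitch radius r_p = m·N/2 = 4.705·53/2 = 124.682500
base radius r_b = r_p·cos α = 124.682500·cos 18.495° = 118.242816
roll angle φ = 30.491° = 0.53216834 rad
x = r_b·(cos φ + φ·sin φ) = 133.819261
y = r_b·(sin φ − φ·cos φ) = 5.773658

x=133.819261 y=5.773658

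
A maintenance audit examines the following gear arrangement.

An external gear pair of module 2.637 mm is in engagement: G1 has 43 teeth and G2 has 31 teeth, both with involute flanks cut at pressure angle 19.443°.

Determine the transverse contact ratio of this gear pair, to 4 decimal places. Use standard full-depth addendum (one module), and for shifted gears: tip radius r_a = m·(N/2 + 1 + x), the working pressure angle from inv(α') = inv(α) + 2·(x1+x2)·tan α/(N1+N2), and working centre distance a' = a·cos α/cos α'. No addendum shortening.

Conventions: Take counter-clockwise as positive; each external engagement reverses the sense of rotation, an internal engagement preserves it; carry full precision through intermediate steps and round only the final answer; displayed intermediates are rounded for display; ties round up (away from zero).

recognized (one external pair, fixed centres): single-mesh tooth geometry, m = 2.637, N1 = 43, N2 = 31
base radii: r_b1 = 53.462332, r_b2 = 38.542611
tip radii: r_a1 = 59.332500, r_a2 = 43.510500
no profile shift: α' = α, a' = a
action lengths: √(r_a1²−r_b1²) = 25.731782, √(r_a2²−r_b2²) = 20.189867
base pitch p_b = π·m·cos α = 7.811947
CR = (25.731782 + 20.189867 − 97.569000·sin 19.44300°)/7.811947 = 1.720949
contact ratio ≈ 1.7209

1.7209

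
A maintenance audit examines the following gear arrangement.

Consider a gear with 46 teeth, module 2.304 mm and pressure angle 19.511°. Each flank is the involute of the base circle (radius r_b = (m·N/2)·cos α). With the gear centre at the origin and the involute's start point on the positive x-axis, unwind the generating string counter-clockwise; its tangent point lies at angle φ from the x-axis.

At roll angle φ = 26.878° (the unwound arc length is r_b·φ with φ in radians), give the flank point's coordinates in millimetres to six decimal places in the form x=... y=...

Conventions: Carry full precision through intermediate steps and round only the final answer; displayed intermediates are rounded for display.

x=55.146361 y=1.681286

single-mesh involute tooth geometry (46T wheel at module 2.304)
pitch radius r_p = m·N/2 = 2.304·46/2 = 52.992000
base radius r_b = r_p·cos α = 52.992000·cos 19.511° = 49.949061
roll angle φ = 26.878° = 0.46910960 rad
x = r_b·(cos φ + φ·sin φ) = 55.146361
y = r_b·(sin φ − φ·cos φ) = 1.681286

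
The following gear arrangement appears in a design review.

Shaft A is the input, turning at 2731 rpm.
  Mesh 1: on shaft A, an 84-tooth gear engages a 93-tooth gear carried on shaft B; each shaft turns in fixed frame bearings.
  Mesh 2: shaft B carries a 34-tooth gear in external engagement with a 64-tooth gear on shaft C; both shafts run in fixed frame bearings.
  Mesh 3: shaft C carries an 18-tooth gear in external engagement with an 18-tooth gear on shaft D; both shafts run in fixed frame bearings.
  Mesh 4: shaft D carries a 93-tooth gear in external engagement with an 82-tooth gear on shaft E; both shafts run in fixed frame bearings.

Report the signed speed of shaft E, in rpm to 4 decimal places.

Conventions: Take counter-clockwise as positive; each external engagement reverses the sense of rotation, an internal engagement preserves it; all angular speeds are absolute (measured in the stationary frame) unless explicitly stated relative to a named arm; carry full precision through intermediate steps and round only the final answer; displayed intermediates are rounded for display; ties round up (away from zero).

topology: fixed-axis compound train — 4 meshes, A→E
mesh 1 [84T→93T]: ω = 2731.0000×84/93 = 2466.7097 rpm, sense flips to −
mesh 2 [34T→64T]: ω = 2466.7097×34/64 = 1310.4395 rpm, sense flips to +
mesh 3 [18T→18T]: ω = 1310.4395×18/18 = 1310.4395 rpm, sense flips to −
mesh 4 [93T→82T]: ω = 1310.4395×93/82 = 1486.2302 rpm, sense flips to +
signed output speed = +1486.2302 rpm

+1486.2302 rpm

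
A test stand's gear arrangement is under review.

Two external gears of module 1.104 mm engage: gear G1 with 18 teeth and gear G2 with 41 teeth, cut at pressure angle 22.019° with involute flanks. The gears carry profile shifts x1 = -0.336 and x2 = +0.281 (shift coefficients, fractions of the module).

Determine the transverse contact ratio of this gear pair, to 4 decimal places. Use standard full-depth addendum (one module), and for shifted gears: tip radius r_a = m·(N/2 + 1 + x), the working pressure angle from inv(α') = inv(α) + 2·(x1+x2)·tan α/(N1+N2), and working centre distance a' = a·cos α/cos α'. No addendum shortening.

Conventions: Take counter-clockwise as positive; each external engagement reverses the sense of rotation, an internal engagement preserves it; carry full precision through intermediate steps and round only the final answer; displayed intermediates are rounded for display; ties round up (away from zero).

1.5814

recognized (one external pair, fixed centres): single-mesh tooth geometry, m = 1.104, N1 = 18, N2 = 41
base radii: r_b1 = 9.211264, r_b2 = 20.981212
tip radii: r_a1 = 10.669056, r_a2 = 24.046224
inv(α') = inv(22.019°) + 2·(-0.336+0.281)·tan α/(18+41) = 0.01935399  ⇒  α' = 21.75128°
a' = a·cos α / cos α' = 32.5680·cos 22.019°/cos 21.75128° = 32.506928
action lengths: √(r_a1²−r_b1²) = 5.383435, √(r_a2²−r_b2²) = 11.747749
base pitch p_b = π·m·cos α = 3.215338
CR = (5.383435 + 11.747749 − 32.506928·sin 21.75128°)/3.215338 = 1.581429
contact ratio ≈ 1.5814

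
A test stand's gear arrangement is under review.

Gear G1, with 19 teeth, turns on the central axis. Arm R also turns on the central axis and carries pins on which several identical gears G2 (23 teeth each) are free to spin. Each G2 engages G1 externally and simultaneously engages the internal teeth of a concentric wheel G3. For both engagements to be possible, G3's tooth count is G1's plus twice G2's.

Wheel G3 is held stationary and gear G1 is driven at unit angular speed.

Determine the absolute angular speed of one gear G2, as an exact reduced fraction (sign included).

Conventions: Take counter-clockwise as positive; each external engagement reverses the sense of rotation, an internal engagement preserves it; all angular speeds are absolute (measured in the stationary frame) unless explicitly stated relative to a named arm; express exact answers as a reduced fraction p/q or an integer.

-19/46

planetary set (19T centre, 23T on arm, 65T internal) — Willis relation
ring teeth: 19 + 2·23 = 65
19(ω_sun−ω_arm) = −65(ω_ring−ω_arm),  ω_ring = 0, ω_sun = 1
19(1−ω_arm) = −65(0−ω_arm)  ⇒  84·ω_arm = 19  ⇒  ω_arm = 19/84
sun–planet mesh: 19·(1−19/84) = −23·(ω_p−ω_arm)  ⇒  ω_p−ω_arm = -1235/1932
ω_p = 19/84 − 1235/1932 = -19/46
exact speed ratio = -19/46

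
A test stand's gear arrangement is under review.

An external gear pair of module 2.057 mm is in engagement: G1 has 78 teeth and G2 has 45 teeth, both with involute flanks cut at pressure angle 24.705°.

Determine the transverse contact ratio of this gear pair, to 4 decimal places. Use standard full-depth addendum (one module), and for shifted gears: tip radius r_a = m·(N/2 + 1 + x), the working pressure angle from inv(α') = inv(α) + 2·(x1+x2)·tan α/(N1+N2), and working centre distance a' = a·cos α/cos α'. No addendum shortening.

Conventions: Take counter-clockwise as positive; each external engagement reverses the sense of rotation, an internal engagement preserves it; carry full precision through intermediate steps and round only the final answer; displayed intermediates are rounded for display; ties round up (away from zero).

topology: single-mesh involute geometry — m = 2.057, 78T/45T pair
base radii: r_b1 = 72.880326, r_b2 = 42.046342
tip radii: r_a1 = 82.280000, r_a2 = 48.339500
no profile shift: α' = α, a' = a
action lengths: √(r_a1²−r_b1²) = 38.189743, √(r_a2²−r_b2²) = 23.849788
base pitch p_b = π·m·cos α = 5.870777
CR = (38.189743 + 23.849788 − 126.505500·sin 24.70500°)/5.870777 = 1.561466
contact ratio ≈ 1.5615

1.5615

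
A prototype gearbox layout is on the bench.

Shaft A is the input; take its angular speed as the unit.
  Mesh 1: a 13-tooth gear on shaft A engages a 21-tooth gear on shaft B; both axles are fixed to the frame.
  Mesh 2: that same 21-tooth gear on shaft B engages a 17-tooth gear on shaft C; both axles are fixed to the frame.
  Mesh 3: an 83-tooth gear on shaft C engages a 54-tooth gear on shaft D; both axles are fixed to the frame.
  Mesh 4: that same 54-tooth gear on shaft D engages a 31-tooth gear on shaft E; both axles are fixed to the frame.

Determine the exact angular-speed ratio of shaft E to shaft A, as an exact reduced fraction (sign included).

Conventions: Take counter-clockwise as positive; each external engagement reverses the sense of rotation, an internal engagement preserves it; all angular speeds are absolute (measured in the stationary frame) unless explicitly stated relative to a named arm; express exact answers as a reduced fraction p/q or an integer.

1079/527

class = fixed-axis compound train [4 meshes; 4 ratios multiply, 4 sense flips]
mesh 1 [13T→21T]: running ratio 13/21, sense −
mesh 2 [21T→17T]: running ratio 13/17, sense +
mesh 3 [83T→54T]: running ratio 1079/918, sense −
mesh 4 [54T→31T]: running ratio 1079/527, sense +
ω_out/ω_in = 1079/527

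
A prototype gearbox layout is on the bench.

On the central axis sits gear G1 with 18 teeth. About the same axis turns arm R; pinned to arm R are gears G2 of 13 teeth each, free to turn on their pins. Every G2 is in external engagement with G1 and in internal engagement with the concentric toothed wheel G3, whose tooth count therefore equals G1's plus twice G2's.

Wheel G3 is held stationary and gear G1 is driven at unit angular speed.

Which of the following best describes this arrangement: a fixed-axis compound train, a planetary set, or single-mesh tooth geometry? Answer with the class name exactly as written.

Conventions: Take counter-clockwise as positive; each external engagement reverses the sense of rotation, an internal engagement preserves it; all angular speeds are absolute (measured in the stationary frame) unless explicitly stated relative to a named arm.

recognized (axles ride arm R): planetary set, 18/13/44 teeth
classification: planetary set

planetary set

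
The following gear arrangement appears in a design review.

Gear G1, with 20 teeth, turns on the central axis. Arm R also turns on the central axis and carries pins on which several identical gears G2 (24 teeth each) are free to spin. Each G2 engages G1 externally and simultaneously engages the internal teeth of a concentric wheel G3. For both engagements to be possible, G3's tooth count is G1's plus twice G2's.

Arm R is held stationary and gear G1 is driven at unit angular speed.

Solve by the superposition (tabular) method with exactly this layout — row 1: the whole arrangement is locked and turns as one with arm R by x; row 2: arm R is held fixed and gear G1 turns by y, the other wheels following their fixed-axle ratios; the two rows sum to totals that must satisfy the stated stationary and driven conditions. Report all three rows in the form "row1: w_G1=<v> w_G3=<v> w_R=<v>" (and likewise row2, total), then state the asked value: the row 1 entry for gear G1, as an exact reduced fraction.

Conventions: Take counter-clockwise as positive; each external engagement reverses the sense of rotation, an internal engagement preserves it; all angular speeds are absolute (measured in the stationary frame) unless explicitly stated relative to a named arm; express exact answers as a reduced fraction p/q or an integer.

planetary set (20T centre, 24T on arm, 68T internal) — Willis relation
row 1 — lock + rotate with arm: ω_sun = ω_ring = ω_arm = x
row 2 — arm fixed, fixed-axis ratios: sun y, ring −(20/68)·y, arm 0
boundary: total ω_arm = x = 0 and total ω_sun = x + y = 1  ⇒  y = 1, x = 0
row 2 ring = −(20/68)·1 = -5/17
totals (row 1 + row 2): sun 0 + 1 = 1, ring 0 + (-5/17) = -5/17, arm 0 + 0 = 0
asked cell (row1, sun) = 0

row1: w_G1=0 w_G3=0 w_R=0
row2: w_G1=1 w_G3=-5/17 w_R=0
total: w_G1=1 w_G3=-5/17 w_R=0
asked value: 0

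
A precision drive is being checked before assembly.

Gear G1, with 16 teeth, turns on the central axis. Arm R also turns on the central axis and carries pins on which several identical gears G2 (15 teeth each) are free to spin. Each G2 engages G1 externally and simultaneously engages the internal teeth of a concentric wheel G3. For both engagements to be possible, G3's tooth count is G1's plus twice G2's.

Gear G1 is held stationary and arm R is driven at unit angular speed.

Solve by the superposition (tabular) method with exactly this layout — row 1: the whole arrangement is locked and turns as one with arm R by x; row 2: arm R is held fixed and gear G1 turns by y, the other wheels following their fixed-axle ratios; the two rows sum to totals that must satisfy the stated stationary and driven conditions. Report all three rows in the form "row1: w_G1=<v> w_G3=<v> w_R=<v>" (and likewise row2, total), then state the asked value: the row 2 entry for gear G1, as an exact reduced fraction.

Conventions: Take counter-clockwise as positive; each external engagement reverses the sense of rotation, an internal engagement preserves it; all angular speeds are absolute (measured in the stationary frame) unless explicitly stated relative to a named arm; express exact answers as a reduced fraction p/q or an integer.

row1: w_G1=1 w_G3=1 w_R=1
row2: w_G1=-1 w_G3=8/23 w_R=0
total: w_G1=0 w_G3=31/23 w_R=1
asked value: -1

recognized (axles ride arm R): planetary set, 16/15/46 teeth
row 1 — lock + rotate with arm: ω_sun = ω_ring = ω_arm = x
row 2: sun turns y, ring = −(16/46)·y, arm 0
boundary: total ω_sun = x + y = 0 and total ω_arm = x = 1  ⇒  y = -1, x = 1
row 2 ring = −(16/46)·(-1) = 8/23
totals (row 1 + row 2): sun 1 + (-1) = 0, ring 1 + 8/23 = 31/23, arm 1 + 0 = 1
asked cell (row2, sun) = -1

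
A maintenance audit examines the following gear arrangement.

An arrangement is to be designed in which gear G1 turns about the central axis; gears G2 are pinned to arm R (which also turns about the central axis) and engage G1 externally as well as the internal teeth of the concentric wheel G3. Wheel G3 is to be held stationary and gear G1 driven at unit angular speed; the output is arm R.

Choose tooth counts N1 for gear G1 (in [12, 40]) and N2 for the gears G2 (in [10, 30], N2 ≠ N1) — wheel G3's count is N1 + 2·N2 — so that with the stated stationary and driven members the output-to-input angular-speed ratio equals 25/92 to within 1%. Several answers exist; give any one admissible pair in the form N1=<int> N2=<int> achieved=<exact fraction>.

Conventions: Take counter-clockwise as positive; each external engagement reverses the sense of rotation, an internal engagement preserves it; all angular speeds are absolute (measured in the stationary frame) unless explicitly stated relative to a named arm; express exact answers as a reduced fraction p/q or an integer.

design class (target 25/92): planetary set
Willis with ω_ring = 0: ω_arm/ω_sun = N1/(N1+N3); set equal to 25/92  ⇒  N3/N1 = 1/(25/92) − 1 = 67/25
N3 = N1 + 2·N2  ⇒  N2/N1 = (N3/N1 − 1)/2 = (67/25 − 1)/2 = 21/25
smallest multiple with N1 ≥ 12 and N2 ≥ 10: k = 1  ⇒  N1 = 1·25 = 25, N2 = 1·21 = 21 (N1 ≤ 40, N2 ≤ 30, N2 ≠ N1 ✓), N3 = 25 + 2·21 = 67
check: N1/(N1+N3) with N1 = 25, N3 = 67 gives 25/92; |achieved − target| = 0 ≤ 1/368 ✓

N1=25 N2=21 achieved=25/92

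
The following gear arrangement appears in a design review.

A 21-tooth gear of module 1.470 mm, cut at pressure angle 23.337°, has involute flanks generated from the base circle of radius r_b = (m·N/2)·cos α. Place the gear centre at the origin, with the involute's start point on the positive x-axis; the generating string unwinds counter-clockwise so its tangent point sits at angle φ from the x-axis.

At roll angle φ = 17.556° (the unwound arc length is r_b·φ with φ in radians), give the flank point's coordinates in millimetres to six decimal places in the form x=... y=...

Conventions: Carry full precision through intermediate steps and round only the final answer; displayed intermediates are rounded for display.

topology: single-mesh involute geometry — m = 1.470, N = 21
pitch radius r_p = m·N/2 = 1.470·21/2 = 15.435000
base radius r_b = r_p·cos α = 15.435000·cos 23.337° = 14.172274
roll angle φ = 17.556° = 0.30641000 rad
x = r_b·(cos φ + φ·sin φ) = 14.822037
y = r_b·(sin φ − φ·cos φ) = 0.134631

x=14.822037 y=0.134631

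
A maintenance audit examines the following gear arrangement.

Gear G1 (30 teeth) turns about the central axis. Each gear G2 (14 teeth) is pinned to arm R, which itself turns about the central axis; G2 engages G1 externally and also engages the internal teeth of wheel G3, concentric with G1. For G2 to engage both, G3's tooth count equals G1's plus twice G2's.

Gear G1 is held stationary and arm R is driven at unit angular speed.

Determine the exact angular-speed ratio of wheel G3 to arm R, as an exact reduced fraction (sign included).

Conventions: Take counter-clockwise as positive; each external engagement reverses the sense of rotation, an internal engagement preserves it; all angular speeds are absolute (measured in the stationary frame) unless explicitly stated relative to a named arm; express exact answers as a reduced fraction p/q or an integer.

planetary set (30T centre, 14T on arm, 58T internal) — Willis relation
ring teeth: 30 + 2·14 = 58
30(ω_sun−ω_arm) = −58(ω_ring−ω_arm),  ω_sun = 0, ω_arm = 1
ω_ring = 1 − (30/58)(0−1) = 44/29
ω_out/ω_in = 44/29

44/29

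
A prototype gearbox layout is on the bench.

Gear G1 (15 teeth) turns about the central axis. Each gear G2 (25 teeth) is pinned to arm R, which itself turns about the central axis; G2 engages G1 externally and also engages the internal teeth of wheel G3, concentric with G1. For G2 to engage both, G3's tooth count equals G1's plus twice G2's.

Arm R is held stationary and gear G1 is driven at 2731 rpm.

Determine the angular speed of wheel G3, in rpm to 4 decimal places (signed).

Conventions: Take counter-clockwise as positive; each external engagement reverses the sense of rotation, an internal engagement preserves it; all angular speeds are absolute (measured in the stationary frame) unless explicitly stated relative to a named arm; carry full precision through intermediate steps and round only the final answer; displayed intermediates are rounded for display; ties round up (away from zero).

class = planetary set [G3 = 15+2·25 = 65; Willis about the carrier]
normalise by the input: solve with ω_sun = 1, then scale by 2731 rpm
ring teeth: 15 + 2·25 = 65
15(ω_sun−ω_arm) = −65(ω_ring−ω_arm),  ω_arm = 0, ω_sun = 1
ω_ring = 0 − (15/65)(1−0) = -3/13
scale: ω_ring = -3/13 × 2731 rpm = -630.2308 rpm

-630.2308 rpm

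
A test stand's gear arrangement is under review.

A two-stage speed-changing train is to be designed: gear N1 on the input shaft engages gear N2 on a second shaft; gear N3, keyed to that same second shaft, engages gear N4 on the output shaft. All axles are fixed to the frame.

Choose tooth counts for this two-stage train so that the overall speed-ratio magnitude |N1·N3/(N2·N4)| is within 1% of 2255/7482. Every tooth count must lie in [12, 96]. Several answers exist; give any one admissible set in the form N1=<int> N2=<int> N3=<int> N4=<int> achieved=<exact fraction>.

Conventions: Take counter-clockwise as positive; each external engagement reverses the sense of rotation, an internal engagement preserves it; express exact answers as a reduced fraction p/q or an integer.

topology: fixed-axis compound train — 2 stages, target 2255/7482
target = 2255/7482 in lowest terms: an exact hit needs N1·N3 = k·2255 and N2·N4 = k·7482 for one integer k, every count in [12, 96]; additionally prefer no 1:1 stage (N1 ≠ N2, N3 ≠ N4)
k = 1: N1·N3 = 2255 = 41·55, N2·N4 = 7482 = 86·87
achieved = 41·55/(86·87) = 2255/7482; |achieved − target| = 0 ≤ 451/149640 ✓

N1=41 N2=86 N3=55 N4=87 achieved=2255/7482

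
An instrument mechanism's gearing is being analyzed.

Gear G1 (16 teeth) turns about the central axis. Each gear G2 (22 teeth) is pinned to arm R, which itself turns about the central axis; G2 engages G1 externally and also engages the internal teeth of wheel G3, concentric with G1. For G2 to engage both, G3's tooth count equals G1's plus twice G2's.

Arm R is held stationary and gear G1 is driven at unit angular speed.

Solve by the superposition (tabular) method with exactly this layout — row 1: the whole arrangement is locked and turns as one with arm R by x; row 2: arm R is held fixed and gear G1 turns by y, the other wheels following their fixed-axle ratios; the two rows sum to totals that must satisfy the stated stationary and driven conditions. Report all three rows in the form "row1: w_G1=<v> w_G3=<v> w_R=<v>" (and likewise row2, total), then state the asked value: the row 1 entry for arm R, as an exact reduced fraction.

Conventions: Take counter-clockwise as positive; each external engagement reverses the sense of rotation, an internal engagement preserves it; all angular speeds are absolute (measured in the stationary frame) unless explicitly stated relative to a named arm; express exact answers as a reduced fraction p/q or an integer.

class = planetary set [G3 = 16+2·22 = 60; Willis about the carrier]
row 1 (train locked, turned with arm): all members turn x
row 2 (arm held, sun turns y): ω_ring = −(16/60)·y, ω_arm = 0
boundary: total ω_arm = x = 0 and total ω_sun = x + y = 1  ⇒  y = 1, x = 0
row 2 ring = −(16/60)·1 = -4/15
totals (row 1 + row 2): sun 0 + 1 = 1, ring 0 + (-4/15) = -4/15, arm 0 + 0 = 0
asked cell (row1, arm) = 0

row1: w_G1=0 w_G3=0 w_R=0
row2: w_G1=1 w_G3=-4/15 w_R=0
total: w_G1=1 w_G3=-4/15 w_R=0
asked value: 0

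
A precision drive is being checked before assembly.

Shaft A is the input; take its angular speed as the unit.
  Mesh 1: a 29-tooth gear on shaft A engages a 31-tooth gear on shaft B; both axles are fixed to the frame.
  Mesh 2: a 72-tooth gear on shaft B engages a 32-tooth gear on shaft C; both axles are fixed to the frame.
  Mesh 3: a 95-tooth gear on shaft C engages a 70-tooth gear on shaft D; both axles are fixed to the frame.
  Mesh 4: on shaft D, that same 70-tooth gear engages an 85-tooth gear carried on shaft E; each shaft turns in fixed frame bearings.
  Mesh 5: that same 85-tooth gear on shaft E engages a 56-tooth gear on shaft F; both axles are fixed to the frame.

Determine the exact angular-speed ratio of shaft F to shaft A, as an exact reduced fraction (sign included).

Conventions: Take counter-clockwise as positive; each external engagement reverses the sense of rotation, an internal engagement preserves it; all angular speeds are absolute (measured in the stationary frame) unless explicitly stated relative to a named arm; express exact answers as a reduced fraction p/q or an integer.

-24795/6944

class = fixed-axis compound train [5 meshes; 5 ratios multiply, 5 sense flips]
mesh 1 [29T→31T]: running ratio 29/31, sense −
mesh 2 [72T→32T]: running ratio 261/124, sense +
mesh 3 [95T→70T]: running ratio 4959/1736, sense −
mesh 4 [70T→85T]: running ratio 4959/2108, sense +
mesh 5 [85T→56T]: running ratio 24795/6944, sense −
ω_out/ω_in = -24795/6944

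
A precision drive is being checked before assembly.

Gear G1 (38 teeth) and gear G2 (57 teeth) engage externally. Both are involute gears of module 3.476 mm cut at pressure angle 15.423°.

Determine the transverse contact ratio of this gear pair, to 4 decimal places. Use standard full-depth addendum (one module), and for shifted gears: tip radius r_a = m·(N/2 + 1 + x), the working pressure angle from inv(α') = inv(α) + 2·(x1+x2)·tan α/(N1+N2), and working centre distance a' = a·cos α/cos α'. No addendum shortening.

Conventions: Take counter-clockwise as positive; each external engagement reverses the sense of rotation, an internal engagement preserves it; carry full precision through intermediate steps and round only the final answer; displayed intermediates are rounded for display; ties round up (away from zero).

2.0293

recognized (one external pair, fixed centres): single-mesh tooth geometry, m = 3.476, N1 = 38, N2 = 57
base radii: r_b1 = 63.665671, r_b2 = 95.498507
tip radii: r_a1 = 69.520000, r_a2 = 102.542000
no profile shift: α' = α, a' = a
action lengths: √(r_a1²−r_b1²) = 27.923336, √(r_a2²−r_b2²) = 37.348319
base pitch p_b = π·m·cos α = 10.526927
CR = (27.923336 + 37.348319 − 165.110000·sin 15.42300°)/10.526927 = 2.029252
contact ratio ≈ 2.0293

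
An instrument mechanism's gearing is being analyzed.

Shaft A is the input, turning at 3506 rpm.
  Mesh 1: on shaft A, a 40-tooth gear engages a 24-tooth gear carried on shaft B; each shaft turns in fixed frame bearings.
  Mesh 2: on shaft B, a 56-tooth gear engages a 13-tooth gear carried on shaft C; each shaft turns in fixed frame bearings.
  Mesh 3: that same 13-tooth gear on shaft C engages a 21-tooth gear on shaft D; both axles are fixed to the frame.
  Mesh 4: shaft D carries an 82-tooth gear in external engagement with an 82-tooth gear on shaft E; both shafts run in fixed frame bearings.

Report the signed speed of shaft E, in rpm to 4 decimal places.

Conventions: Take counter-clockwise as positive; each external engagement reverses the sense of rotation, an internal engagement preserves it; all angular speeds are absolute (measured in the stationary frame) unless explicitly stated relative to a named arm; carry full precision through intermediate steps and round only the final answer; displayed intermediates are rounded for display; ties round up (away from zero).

+15582.2222 rpm

topology: fixed-axis compound train — 4 meshes, A→E
mesh 1 [40T→24T]: ω = 3506.0000×40/24 = 5843.3333 rpm, sense flips to −
mesh 2 [56T→13T]: ω = 5843.3333×56/13 = 25171.2821 rpm, sense flips to +
mesh 3 [13T→21T]: ω = 25171.2821×13/21 = 15582.2222 rpm, sense flips to −
mesh 4 [82T→82T]: ω = 15582.2222×82/82 = 15582.2222 rpm, sense flips to +
signed output speed = +15582.2222 rpm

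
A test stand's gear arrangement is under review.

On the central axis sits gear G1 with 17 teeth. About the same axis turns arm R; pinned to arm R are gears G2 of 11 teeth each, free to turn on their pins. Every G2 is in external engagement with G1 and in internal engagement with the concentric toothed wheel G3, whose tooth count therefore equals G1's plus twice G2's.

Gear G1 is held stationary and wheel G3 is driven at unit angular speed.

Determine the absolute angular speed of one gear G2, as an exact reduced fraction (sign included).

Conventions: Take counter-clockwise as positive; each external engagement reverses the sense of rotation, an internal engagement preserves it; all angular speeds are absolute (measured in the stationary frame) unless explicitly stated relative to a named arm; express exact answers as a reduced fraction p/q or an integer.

39/22

planetary set (17T centre, 11T on arm, 39T internal) — Willis relation
ring teeth: 17 + 2·11 = 39
17(ω_sun−ω_arm) = −39(ω_ring−ω_arm),  ω_sun = 0, ω_ring = 1
17(0−ω_arm) = −39(1−ω_arm)  ⇒  56·ω_arm = 39  ⇒  ω_arm = 39/56
sun–planet mesh: 17·(0−39/56) = −11·(ω_p−ω_arm)  ⇒  ω_p−ω_arm = 663/616
ω_p = 39/56 + 663/616 = 39/22
exact speed ratio = 39/22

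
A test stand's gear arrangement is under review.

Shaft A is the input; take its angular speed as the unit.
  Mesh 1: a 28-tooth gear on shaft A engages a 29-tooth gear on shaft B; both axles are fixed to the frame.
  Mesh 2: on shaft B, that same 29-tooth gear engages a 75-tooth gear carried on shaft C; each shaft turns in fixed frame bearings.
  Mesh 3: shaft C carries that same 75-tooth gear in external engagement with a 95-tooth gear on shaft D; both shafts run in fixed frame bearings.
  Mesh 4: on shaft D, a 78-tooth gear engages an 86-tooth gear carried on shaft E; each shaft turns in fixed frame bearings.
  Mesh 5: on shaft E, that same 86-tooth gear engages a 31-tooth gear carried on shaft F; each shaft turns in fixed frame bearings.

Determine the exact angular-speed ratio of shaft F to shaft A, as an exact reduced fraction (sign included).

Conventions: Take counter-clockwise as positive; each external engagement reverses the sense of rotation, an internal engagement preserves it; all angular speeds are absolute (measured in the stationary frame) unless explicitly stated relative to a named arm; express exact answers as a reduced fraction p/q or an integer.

-2184/2945

class = fixed-axis compound train [5 meshes; 5 ratios multiply, 5 sense flips]
mesh 1 [28T→29T]: running ratio 28/29, sense −
mesh 2 [29T→75T]: running ratio 28/75, sense +
mesh 3 [75T→95T]: running ratio 28/95, sense −
mesh 4 [78T→86T]: running ratio 1092/4085, sense +
mesh 5 [86T→31T]: running ratio 2184/2945, sense −
ω_out/ω_in = -2184/2945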